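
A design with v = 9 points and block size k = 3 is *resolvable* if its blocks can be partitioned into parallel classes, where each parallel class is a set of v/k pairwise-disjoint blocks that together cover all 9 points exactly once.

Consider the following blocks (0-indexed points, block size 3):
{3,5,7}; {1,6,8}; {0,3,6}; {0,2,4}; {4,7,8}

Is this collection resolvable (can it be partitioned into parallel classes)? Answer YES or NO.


v = 9, block size k = 3, number of blocks = 5.
For resolvability, blocks must partition into parallel classes of size v/k = 3.
Total blocks must therefore be a multiple of 3: 5 = 3·1 + 2 ⇒ not divisible ✗.
Resolvable? NO.

NO


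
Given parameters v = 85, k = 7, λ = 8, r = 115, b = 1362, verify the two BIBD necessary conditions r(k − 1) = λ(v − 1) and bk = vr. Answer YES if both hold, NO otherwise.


Condition (i): r(k − 1) = 115·6 = 690; λ(v − 1) = 8·84 = 672. Match? NO.
Condition (ii): bk = 1362·7 = 9534; vr = 85·115 = 9775. Match? NO.
Both conditions hold? NO.

NO


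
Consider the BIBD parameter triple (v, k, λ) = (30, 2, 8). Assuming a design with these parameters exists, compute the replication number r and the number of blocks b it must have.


Any 2-(v, k, λ) BIBD satisfies two necessary conditions:
  (i)  Each point sits in r blocks, and counting incidences through any fixed point gives r(k − 1) = λ(v − 1), so r = λ(v − 1)/(k − 1).
  (ii) Total incidences bk = vr, so b = vr/k.
Step 1: r = λ(v − 1)/(k − 1) = 8·(30 − 1)/(2 − 1) = 8·29/1 = 232/1 = 232.
Step 2: b = vr/k = 30·232/2 = 6960/2 = 3480.
Check integrality: r = 232 ∈ Z ✓, b = 3480 ∈ Z ✓.
(These identities are necessary conditions: they determine r and b for any design with these parameters, but do not by themselves prove that one exists.)

r = 232, b = 3480.


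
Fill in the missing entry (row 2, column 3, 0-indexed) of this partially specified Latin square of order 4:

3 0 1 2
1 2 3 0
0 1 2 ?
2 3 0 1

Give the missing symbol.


Row 2 contains symbols [0, 1, 2] — missing [3].
Column 3 contains symbols [0, 1, 2] — missing [3].
The missing symbol must appear in both missing sets; intersection = [3].
Therefore the hidden value is 3.

Missing value = 3.


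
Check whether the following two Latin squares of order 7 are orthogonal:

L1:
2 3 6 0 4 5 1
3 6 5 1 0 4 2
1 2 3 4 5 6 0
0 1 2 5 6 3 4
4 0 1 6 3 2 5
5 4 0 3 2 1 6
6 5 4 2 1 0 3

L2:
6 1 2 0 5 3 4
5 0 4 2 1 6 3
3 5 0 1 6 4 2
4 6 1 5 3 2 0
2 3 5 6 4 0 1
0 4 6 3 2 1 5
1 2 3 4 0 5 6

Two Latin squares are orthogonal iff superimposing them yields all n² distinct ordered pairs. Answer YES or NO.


Form the n² = 49 superimposed pairs (L1[i][j], L2[i][j]), row by row (rows and columns indexed from 0):
row 0: (2,6) (3,1) (6,2) (0,0) (4,5) (5,3) (1,4)
row 1: (3,5) (6,0) (5,4) (1,2) (0,1) (4,6) (2,3)
row 2: (1,3) (2,5) (3,0) (4,1) (5,6) (6,4) (0,2)
row 3: (0,4) (1,6) (2,1) (5,5) (6,3) (3,2) (4,0)
row 4: (4,2) (0,3) (1,5) (6,6) (3,4) (2,0) (5,1)
row 5: (5,0) (4,4) (0,6) (3,3) (2,2) (1,1) (6,5)
row 6: (6,1) (5,2) (4,3) (2,4) (1,0) (0,5) (3,6)
Orthogonality requires all 49 pairs distinct.
Check by first coordinate: for each symbol s of L1, list the L2 entries in the n cells where L1 = s; they must all differ.
  L1 = 0: L2 entries (in reading order) 0, 1, 2, 4, 3, 6, 5 — all 7 distinct ✓
  L1 = 1: L2 entries (in reading order) 4, 2, 3, 6, 5, 1, 0 — all 7 distinct ✓
  L1 = 2: L2 entries (in reading order) 6, 3, 5, 1, 0, 2, 4 — all 7 distinct ✓
  L1 = 3: L2 entries (in reading order) 1, 5, 0, 2, 4, 3, 6 — all 7 distinct ✓
  L1 = 4: L2 entries (in reading order) 5, 6, 1, 0, 2, 4, 3 — all 7 distinct ✓
  L1 = 5: L2 entries (in reading order) 3, 4, 6, 5, 1, 0, 2 — all 7 distinct ✓
  L1 = 6: L2 entries (in reading order) 2, 0, 4, 3, 6, 5, 1 — all 7 distinct ✓
Every symbol of L1 meets every symbol of L2 exactly once, so all 49 pairs are distinct (49 of 49).
Conclusion: YES.

YES


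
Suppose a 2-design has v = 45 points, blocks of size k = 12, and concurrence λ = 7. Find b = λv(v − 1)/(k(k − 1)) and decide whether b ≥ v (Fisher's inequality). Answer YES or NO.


r = λ(v − 1)/(k − 1) = 7·44/11 = 28.
b = vr/k = 45·28/12 = 105.
Fisher's inequality: b ≥ v ⇔ 105 ≥ 45? YES.

YES


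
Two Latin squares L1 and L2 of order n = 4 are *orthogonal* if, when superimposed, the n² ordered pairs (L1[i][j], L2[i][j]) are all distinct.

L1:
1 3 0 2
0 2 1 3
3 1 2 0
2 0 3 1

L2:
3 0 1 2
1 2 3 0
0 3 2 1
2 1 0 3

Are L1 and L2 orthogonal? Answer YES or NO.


Form the n² = 16 superimposed pairs (L1[i][j], L2[i][j]), row by row (rows and columns indexed from 0):
row 0: (1,3) (3,0) (0,1) (2,2)
row 1: (0,1) (2,2) (1,3) (3,0)
row 2: (3,0) (1,3) (2,2) (0,1)
row 3: (2,2) (0,1) (3,0) (1,3)
Orthogonality requires all 16 pairs distinct.
But the pair (0,1) repeats: cell (0,2) has L1 = 0, L2 = 1, and cell (1,0) has L1 = 0, L2 = 1.
A repeated pair means some other pair never occurs (only 4 distinct pairs out of 16), so the squares are not orthogonal.
Conclusion: NO.

NO


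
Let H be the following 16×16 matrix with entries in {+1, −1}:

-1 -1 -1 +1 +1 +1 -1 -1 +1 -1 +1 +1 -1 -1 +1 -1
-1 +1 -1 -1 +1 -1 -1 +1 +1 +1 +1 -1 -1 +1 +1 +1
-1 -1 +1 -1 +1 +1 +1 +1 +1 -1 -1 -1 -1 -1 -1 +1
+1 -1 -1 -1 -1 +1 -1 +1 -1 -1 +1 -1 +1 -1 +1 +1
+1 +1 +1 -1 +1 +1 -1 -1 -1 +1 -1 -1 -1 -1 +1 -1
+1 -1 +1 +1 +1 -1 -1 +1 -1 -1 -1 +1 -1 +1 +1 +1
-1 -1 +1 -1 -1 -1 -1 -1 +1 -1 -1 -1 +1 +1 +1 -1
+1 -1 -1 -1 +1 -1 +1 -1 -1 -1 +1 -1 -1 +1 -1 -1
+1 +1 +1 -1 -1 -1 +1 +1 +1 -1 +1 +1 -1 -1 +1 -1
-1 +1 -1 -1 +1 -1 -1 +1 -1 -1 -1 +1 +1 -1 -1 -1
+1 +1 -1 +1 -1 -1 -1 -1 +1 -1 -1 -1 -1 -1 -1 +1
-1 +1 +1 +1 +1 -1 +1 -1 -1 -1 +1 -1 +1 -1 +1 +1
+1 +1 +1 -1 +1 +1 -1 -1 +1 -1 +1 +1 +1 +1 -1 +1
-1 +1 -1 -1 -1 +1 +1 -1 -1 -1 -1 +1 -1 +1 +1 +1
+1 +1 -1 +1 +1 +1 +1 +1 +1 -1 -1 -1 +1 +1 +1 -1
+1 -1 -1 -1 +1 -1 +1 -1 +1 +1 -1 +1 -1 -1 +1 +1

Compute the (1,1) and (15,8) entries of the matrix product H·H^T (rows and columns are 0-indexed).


Row 1 of H: [-1, 1, -1, -1, 1, -1, -1, 1, 1, 1, 1, -1, -1, 1, 1, 1].
Row 8 of H: [1, 1, 1, -1, -1, -1, 1, 1, 1, -1, 1, 1, -1, -1, 1, -1].
Row 15 of H: [1, -1, -1, -1, 1, -1, 1, -1, 1, 1, -1, 1, -1, -1, 1, 1].
(H·H^T)[1][1] = Σ_j H[1][j]·H[1][j] = (-1)² + (1)² + (-1)² + (-1)² + (1)² + (-1)² + (-1)² + (1)² + (1)² + (1)² + (1)² + (-1)² + (-1)² + (1)² + (1)² + (1)² = 1 + 1 + 1 + 1 + 1 + 1 + 1 + 1 + 1 + 1 + 1 + 1 + 1 + 1 + 1 + 1 = 16.
(H·H^T)[15][8] = Σ_j H[15][j]·H[8][j] = (1)·(1) + (-1)·(1) + (-1)·(1) + (-1)·(-1) + (1)·(-1) + (-1)·(-1) + (1)·(1) + (-1)·(1) + (1)·(1) + (1)·(-1) + (-1)·(1) + (1)·(1) + (-1)·(-1) + (-1)·(-1) + (1)·(1) + (1)·(-1) = 1 + -1 + -1 + 1 + -1 + 1 + 1 + -1 + 1 + -1 + -1 + 1 + 1 + 1 + 1 + -1 = 2.
Rows 15 and 8 are not orthogonal (dot product = 2 ≠ 0), so H is not a Hadamard matrix.

(1,1) entry = 16; (15,8) entry = 2.


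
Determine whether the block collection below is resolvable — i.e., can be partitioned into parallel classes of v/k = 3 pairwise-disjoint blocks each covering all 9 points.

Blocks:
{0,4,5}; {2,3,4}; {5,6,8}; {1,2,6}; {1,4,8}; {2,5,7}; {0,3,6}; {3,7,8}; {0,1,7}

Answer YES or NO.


v = 9, block size k = 3, number of blocks = 9.
For resolvability, blocks must partition into parallel classes of size v/k = 3.
Total blocks must therefore be a multiple of 3: 9 = 3·3 + 0 ⇒ divisible ✓.
Greedy packing gives 3 candidate class(es). Each should be a full parallel class (size 3, covers all 9 points).
  Class 1 (3 blocks): {0,4,5}; {1,2,6}; {3,7,8}. Points covered: [0, 1, 2, 3, 4, 5, 6, 7, 8].
  Class 2 (3 blocks): {2,3,4}; {5,6,8}; {0,1,7}. Points covered: [0, 1, 2, 3, 4, 5, 6, 7, 8].
  Class 3 (3 blocks): {1,4,8}; {2,5,7}; {0,3,6}. Points covered: [0, 1, 2, 3, 4, 5, 6, 7, 8].
All classes full (size 3)? YES. All classes cover every point? YES.
Resolvable? YES.

YES


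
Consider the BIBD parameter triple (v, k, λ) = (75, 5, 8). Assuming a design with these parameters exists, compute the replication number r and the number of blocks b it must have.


Any 2-(v, k, λ) BIBD satisfies two necessary conditions:
  (i)  Each point sits in r blocks, and counting incidences through any fixed point gives r(k − 1) = λ(v − 1), so r = λ(v − 1)/(k − 1).
  (ii) Total incidences bk = vr, so b = vr/k.
Step 1: r = λ(v − 1)/(k − 1) = 8·(75 − 1)/(5 − 1) = 8·74/4 = 592/4 = 148.
Step 2: b = vr/k = 75·148/5 = 11100/5 = 2220.
Check integrality: r = 148 ∈ Z ✓, b = 2220 ∈ Z ✓.
(These identities are necessary conditions: they determine r and b for any design with these parameters, but do not by themselves prove that one exists.)

r = 148, b = 2220.


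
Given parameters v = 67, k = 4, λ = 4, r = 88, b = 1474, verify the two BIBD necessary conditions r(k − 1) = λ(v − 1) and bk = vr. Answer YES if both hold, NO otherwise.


Condition (i): r(k − 1) = 88·3 = 264; λ(v − 1) = 4·66 = 264. Match? YES.
Condition (ii): bk = 1474·4 = 5896; vr = 67·88 = 5896. Match? YES.
Both conditions hold? YES.

YES


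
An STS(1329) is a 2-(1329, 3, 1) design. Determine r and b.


An STS(v) is a 2-(v, 3, 1) BIBD: block size k = 3, λ = 1.
Replication: r(k − 1) = λ(v − 1) ⇒ r·2 = 1329 − 1 = 1328 ⇒ r = 664.
Block count: b = v(v − 1)/6 = 1329·1328/6 = 1764912/6 = 294152.
(Check via bk = vr: 294152·3 = 882456 = 1329·664 = 882456 ✓.)

r = 664, b = 294152.


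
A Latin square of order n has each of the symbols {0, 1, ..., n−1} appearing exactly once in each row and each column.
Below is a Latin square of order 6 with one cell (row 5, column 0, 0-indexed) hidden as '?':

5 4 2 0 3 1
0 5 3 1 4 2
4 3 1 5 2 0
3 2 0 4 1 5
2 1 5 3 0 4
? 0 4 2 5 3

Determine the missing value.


Row 5 contains symbols [0, 2, 3, 4, 5] — missing [1].
Column 0 contains symbols [0, 2, 3, 4, 5] — missing [1].
The missing symbol must appear in both missing sets; intersection = [1].
Therefore the hidden value is 1.

Missing value = 1.


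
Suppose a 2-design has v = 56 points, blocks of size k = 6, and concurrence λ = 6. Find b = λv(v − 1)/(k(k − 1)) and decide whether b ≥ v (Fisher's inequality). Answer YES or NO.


b = λv(v − 1)/(k(k − 1)) = 6·56·55/(6·5) = 18480/30 = 616.
Compare with v = 56: b ≥ v, so Fisher's inequality holds.

YES


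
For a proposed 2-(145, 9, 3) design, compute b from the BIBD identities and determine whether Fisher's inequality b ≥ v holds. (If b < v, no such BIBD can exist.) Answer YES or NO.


r = λ(v − 1)/(k − 1) = 3·144/8 = 54.
b = vr/k = 145·54/9 = 870.
Fisher's inequality: b ≥ v ⇔ 870 ≥ 145? YES.

YES


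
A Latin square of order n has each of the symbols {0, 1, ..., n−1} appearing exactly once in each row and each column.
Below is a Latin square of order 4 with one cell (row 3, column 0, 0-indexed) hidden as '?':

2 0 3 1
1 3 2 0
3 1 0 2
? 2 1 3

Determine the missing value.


Row 3 contains symbols [1, 2, 3] — missing [0].
Column 0 contains symbols [1, 2, 3] — missing [0].
The missing symbol must appear in both missing sets; intersection = [0].
Therefore the hidden value is 0.

Missing value = 0.


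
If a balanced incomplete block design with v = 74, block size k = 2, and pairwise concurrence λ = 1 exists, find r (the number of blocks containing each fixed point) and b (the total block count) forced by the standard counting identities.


Any 2-(v, k, λ) BIBD satisfies two necessary conditions:
  (i)  Each point sits in r blocks, and counting incidences through any fixed point gives r(k − 1) = λ(v − 1), so r = λ(v − 1)/(k − 1).
  (ii) Total incidences bk = vr, so b = vr/k.
Step 1: r = λ(v − 1)/(k − 1) = 1·(74 − 1)/(2 − 1) = 1·73/1 = 73/1 = 73.
Step 2: b = vr/k = 74·73/2 = 5402/2 = 2701.
Check integrality: r = 73 ∈ Z ✓, b = 2701 ∈ Z ✓.
(These identities are necessary conditions: they determine r and b for any design with these parameters, but do not by themselves prove that one exists.)

r = 73, b = 2701.


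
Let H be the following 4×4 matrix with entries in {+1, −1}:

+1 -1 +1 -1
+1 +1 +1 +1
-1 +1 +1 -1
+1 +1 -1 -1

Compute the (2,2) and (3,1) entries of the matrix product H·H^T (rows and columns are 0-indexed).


Row 1 of H: [1, 1, 1, 1].
Row 2 of H: [-1, 1, 1, -1].
Row 3 of H: [1, 1, -1, -1].
(H·H^T)[2][2] = Σ_j H[2][j]·H[2][j] = (-1)² + (1)² + (1)² + (-1)² = 1 + 1 + 1 + 1 = 4.
(H·H^T)[3][1] = Σ_j H[3][j]·H[1][j] = (1)·(1) + (1)·(1) + (-1)·(1) + (-1)·(1) = 1 + 1 + -1 + -1 = 0.
So rows 3 and 1 are orthogonal; the diagonal entry equals n = 4.

(2,2) entry = 4; (3,1) entry = 0.


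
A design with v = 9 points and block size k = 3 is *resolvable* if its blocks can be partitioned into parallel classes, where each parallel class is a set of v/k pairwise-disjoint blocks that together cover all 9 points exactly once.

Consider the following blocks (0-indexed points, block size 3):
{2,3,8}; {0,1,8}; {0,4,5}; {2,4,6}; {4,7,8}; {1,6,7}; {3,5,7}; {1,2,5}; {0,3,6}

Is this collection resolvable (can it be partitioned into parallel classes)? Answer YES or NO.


v = 9, block size k = 3, number of blocks = 9.
For resolvability, blocks must partition into parallel classes of size v/k = 3.
Total blocks must therefore be a multiple of 3: 9 = 3·3 + 0 ⇒ divisible ✓.
Greedy packing gives 3 candidate class(es). Each should be a full parallel class (size 3, covers all 9 points).
  Class 1 (3 blocks): {2,3,8}; {0,4,5}; {1,6,7}. Points covered: [0, 1, 2, 3, 4, 5, 6, 7, 8].
  Class 2 (3 blocks): {0,1,8}; {2,4,6}; {3,5,7}. Points covered: [0, 1, 2, 3, 4, 5, 6, 7, 8].
  Class 3 (3 blocks): {4,7,8}; {1,2,5}; {0,3,6}. Points covered: [0, 1, 2, 3, 4, 5, 6, 7, 8].
All classes full (size 3)? YES. All classes cover every point? YES.
Resolvable? YES.

YES


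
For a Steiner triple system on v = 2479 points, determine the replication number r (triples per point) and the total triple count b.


An STS(v) is a 2-(v, 3, 1) BIBD: block size k = 3, λ = 1.
Replication: r(k − 1) = λ(v − 1) ⇒ r·2 = 2479 − 1 = 2478 ⇒ r = 1239.
Block count: b = v(v − 1)/6 = 2479·2478/6 = 6142962/6 = 1023827.

r = 1239, b = 1023827.


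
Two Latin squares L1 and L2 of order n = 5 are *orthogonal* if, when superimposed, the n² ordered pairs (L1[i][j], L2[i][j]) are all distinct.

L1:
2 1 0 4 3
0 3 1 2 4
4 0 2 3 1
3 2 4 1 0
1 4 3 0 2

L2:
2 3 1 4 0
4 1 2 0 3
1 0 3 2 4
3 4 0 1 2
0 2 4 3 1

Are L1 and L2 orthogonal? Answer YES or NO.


Form the n² = 25 superimposed pairs (L1[i][j], L2[i][j]), row by row (rows and columns indexed from 0):
row 0: (2,2) (1,3) (0,1) (4,4) (3,0)
row 1: (0,4) (3,1) (1,2) (2,0) (4,3)
row 2: (4,1) (0,0) (2,3) (3,2) (1,4)
row 3: (3,3) (2,4) (4,0) (1,1) (0,2)
row 4: (1,0) (4,2) (3,4) (0,3) (2,1)
Orthogonality requires all 25 pairs distinct.
Check by first coordinate: for each symbol s of L1, list the L2 entries in the n cells where L1 = s; they must all differ.
  L1 = 0: L2 entries (in reading order) 1, 4, 0, 2, 3 — all 5 distinct ✓
  L1 = 1: L2 entries (in reading order) 3, 2, 4, 1, 0 — all 5 distinct ✓
  L1 = 2: L2 entries (in reading order) 2, 0, 3, 4, 1 — all 5 distinct ✓
  L1 = 3: L2 entries (in reading order) 0, 1, 2, 3, 4 — all 5 distinct ✓
  L1 = 4: L2 entries (in reading order) 4, 3, 1, 0, 2 — all 5 distinct ✓
Every symbol of L1 meets every symbol of L2 exactly once, so all 25 pairs are distinct (25 of 25).
Conclusion: YES.

YES


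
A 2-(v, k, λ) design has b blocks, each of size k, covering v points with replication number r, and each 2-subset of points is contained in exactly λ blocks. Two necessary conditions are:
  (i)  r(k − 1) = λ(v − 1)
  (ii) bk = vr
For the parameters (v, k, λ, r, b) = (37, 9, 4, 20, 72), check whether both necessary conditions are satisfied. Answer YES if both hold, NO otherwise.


Condition (i): r(k − 1) = 20·8 = 160; λ(v − 1) = 4·36 = 144. Match? NO.
Condition (ii): bk = 72·9 = 648; vr = 37·20 = 740. Match? NO.
Both conditions hold? NO.

NO


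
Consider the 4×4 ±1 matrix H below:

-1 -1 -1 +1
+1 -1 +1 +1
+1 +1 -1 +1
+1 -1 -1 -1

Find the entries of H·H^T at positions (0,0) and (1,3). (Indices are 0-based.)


Row 0 of H: [-1, -1, -1, 1].
Row 1 of H: [1, -1, 1, 1].
Row 3 of H: [1, -1, -1, -1].
(H·H^T)[0][0] = Σ_j H[0][j]·H[0][j] = (-1)² + (-1)² + (-1)² + (1)² = 1 + 1 + 1 + 1 = 4.
(H·H^T)[1][3] = Σ_j H[1][j]·H[3][j] = (1)·(1) + (-1)·(-1) + (1)·(-1) + (1)·(-1) = 1 + 1 + -1 + -1 = 0.
So rows 1 and 3 are orthogonal; the diagonal entry equals n = 4.

(0,0) entry = 4; (1,3) entry = 0.


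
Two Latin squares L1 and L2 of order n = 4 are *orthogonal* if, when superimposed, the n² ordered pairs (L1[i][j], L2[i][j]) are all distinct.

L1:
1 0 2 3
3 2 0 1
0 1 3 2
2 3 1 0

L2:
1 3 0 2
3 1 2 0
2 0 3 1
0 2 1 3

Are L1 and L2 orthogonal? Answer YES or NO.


Form the n² = 16 superimposed pairs (L1[i][j], L2[i][j]), row by row (rows and columns indexed from 0):
row 0: (1,1) (0,3) (2,0) (3,2)
row 1: (3,3) (2,1) (0,2) (1,0)
row 2: (0,2) (1,0) (3,3) (2,1)
row 3: (2,0) (3,2) (1,1) (0,3)
Orthogonality requires all 16 pairs distinct.
But the pair (0,2) repeats: cell (1,2) has L1 = 0, L2 = 2, and cell (2,0) has L1 = 0, L2 = 2.
A repeated pair means some other pair never occurs (only 8 distinct pairs out of 16), so the squares are not orthogonal.
Conclusion: NO.

NO


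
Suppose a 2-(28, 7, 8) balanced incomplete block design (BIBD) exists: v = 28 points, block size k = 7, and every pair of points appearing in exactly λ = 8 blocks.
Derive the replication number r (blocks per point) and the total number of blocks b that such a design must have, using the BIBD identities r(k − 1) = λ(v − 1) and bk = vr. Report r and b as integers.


Any 2-(v, k, λ) BIBD satisfies two necessary conditions:
  (i)  Each point sits in r blocks, and counting incidences through any fixed point gives r(k − 1) = λ(v − 1), so r = λ(v − 1)/(k − 1).
  (ii) Total incidences bk = vr, so b = vr/k.
Step 1: r = λ(v − 1)/(k − 1) = 8·(28 − 1)/(7 − 1) = 8·27/6 = 216/6 = 36.
Step 2: b = vr/k = 28·36/7 = 1008/7 = 144.
Check integrality: r = 36 ∈ Z ✓, b = 144 ∈ Z ✓.
(These identities are necessary conditions: they determine r and b for any design with these parameters, but do not by themselves prove that one exists.)

r = 36, b = 144.


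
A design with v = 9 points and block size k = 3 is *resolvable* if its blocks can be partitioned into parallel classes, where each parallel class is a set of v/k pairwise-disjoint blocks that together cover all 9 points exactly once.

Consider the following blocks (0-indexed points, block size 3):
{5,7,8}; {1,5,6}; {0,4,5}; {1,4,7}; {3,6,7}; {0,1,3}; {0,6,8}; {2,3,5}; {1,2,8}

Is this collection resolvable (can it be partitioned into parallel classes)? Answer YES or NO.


v = 9, block size k = 3, number of blocks = 9.
For resolvability, blocks must partition into parallel classes of size v/k = 3.
Total blocks must therefore be a multiple of 3: 9 = 3·3 + 0 ⇒ divisible ✓.
Consider block {5,7,8}. The only other block(s) in the collection disjoint from it are {0,1,3} — just 1 block(s). Any parallel class containing {5,7,8} would need 2 other blocks each disjoint from it, so no parallel class of size 3 can contain {5,7,8}.
Since every block must belong to some parallel class in a resolution, the collection cannot be partitioned into parallel classes.
Resolvable? NO.

NO


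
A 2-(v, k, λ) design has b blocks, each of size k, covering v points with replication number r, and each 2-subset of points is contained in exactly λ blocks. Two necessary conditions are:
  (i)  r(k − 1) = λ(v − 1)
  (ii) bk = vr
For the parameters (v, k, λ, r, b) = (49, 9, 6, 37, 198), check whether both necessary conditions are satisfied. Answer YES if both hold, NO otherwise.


Condition (i): r(k − 1) = 37·8 = 296; λ(v − 1) = 6·48 = 288. Match? NO.
Condition (ii): bk = 198·9 = 1782; vr = 49·37 = 1813. Match? NO.
Both conditions hold? NO.

NO


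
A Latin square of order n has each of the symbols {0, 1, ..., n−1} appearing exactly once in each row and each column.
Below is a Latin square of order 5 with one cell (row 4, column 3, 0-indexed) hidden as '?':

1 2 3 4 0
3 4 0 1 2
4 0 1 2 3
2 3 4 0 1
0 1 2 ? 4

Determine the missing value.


Row 4 contains symbols [0, 1, 2, 4] — missing [3].
Column 3 contains symbols [0, 1, 2, 4] — missing [3].
The missing symbol must appear in both missing sets; intersection = [3].
Therefore the hidden value is 3.

Missing value = 3.


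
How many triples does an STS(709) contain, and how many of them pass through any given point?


An STS(v) is a 2-(v, 3, 1) BIBD: block size k = 3, λ = 1.
Replication: r(k − 1) = λ(v − 1) ⇒ r·2 = 709 − 1 = 708 ⇒ r = 354.
Block count: bk = vr ⇒ b·3 = 709·354 = 250986 ⇒ b = 83662.

r = 354, b = 83662.


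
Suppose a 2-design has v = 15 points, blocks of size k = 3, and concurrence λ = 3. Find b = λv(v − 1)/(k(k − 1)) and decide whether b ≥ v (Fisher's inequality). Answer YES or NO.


r = λ(v − 1)/(k − 1) = 3·14/2 = 21.
b = vr/k = 15·21/3 = 105.
Fisher's inequality: b ≥ v ⇔ 105 ≥ 15? YES.

YES


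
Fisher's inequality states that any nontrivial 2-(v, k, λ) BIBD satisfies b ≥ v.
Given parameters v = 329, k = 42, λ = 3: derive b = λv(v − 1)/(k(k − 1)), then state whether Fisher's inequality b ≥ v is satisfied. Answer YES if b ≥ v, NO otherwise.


r = λ(v − 1)/(k − 1) = 3·328/41 = 24.
b = vr/k = 329·24/42 = 188.
Fisher's inequality: b ≥ v ⇔ 188 ≥ 329? NO.

NO


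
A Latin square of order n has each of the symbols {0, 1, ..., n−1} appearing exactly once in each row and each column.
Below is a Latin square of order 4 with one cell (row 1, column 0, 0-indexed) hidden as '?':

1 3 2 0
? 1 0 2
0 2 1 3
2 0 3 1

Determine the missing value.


Row 1 contains symbols [0, 1, 2] — missing [3].
Column 0 contains symbols [0, 1, 2] — missing [3].
The missing symbol must appear in both missing sets; intersection = [3].
Therefore the hidden value is 3.

Missing value = 3.


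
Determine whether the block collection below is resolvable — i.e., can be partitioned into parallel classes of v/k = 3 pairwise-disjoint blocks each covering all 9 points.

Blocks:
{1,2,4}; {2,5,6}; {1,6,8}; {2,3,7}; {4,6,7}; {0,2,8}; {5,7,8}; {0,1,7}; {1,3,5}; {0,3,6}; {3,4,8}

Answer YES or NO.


v = 9, block size k = 3, number of blocks = 11.
For resolvability, blocks must partition into parallel classes of size v/k = 3.
Total blocks must therefore be a multiple of 3: 11 = 3·3 + 2 ⇒ not divisible ✗.
Resolvable? NO.

NO


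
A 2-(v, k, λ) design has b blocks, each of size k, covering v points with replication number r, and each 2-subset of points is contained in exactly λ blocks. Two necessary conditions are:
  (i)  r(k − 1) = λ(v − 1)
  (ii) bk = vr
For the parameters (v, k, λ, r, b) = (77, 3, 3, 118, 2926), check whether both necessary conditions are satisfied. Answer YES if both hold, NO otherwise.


Condition (i): r(k − 1) = 118·2 = 236; λ(v − 1) = 3·76 = 228. Match? NO.
Condition (ii): bk = 2926·3 = 8778; vr = 77·118 = 9086. Match? NO.
Both conditions hold? NO.

NO


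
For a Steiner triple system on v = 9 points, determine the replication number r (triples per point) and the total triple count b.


An STS(v) is a 2-(v, 3, 1) BIBD: block size k = 3, λ = 1.
Replication: r(k − 1) = λ(v − 1) ⇒ r·2 = 9 − 1 = 8 ⇒ r = 4.
Block count: b = v(v − 1)/6 = 9·8/6 = 72/6 = 12.

r = 4, b = 12.


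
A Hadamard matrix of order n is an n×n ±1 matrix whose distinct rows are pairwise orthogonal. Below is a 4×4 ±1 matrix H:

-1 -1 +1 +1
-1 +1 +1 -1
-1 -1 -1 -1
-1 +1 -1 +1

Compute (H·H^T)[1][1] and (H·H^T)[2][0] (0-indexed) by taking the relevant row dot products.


Row 0 of H: [-1, -1, 1, 1].
Row 1 of H: [-1, 1, 1, -1].
Row 2 of H: [-1, -1, -1, -1].
(H·H^T)[1][1] = Σ_j H[1][j]·H[1][j] = (-1)² + (1)² + (1)² + (-1)² = 1 + 1 + 1 + 1 = 4.
(H·H^T)[2][0] = Σ_j H[2][j]·H[0][j] = (-1)·(-1) + (-1)·(-1) + (-1)·(1) + (-1)·(1) = 1 + 1 + -1 + -1 = 0.
So rows 2 and 0 are orthogonal; the diagonal entry equals n = 4.

(1,1) entry = 4; (2,0) entry = 0.


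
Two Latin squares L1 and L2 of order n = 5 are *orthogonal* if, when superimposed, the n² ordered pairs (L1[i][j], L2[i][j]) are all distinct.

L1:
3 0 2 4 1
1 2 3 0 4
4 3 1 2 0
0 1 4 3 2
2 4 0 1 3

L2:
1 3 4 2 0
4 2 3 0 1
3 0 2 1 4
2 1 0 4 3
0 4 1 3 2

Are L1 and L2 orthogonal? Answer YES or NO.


Form the n² = 25 superimposed pairs (L1[i][j], L2[i][j]), row by row (rows and columns indexed from 0):
row 0: (3,1) (0,3) (2,4) (4,2) (1,0)
row 1: (1,4) (2,2) (3,3) (0,0) (4,1)
row 2: (4,3) (3,0) (1,2) (2,1) (0,4)
row 3: (0,2) (1,1) (4,0) (3,4) (2,3)
row 4: (2,0) (4,4) (0,1) (1,3) (3,2)
Orthogonality requires all 25 pairs distinct.
Check by first coordinate: for each symbol s of L1, list the L2 entries in the n cells where L1 = s; they must all differ.
  L1 = 0: L2 entries (in reading order) 3, 0, 4, 2, 1 — all 5 distinct ✓
  L1 = 1: L2 entries (in reading order) 0, 4, 2, 1, 3 — all 5 distinct ✓
  L1 = 2: L2 entries (in reading order) 4, 2, 1, 3, 0 — all 5 distinct ✓
  L1 = 3: L2 entries (in reading order) 1, 3, 0, 4, 2 — all 5 distinct ✓
  L1 = 4: L2 entries (in reading order) 2, 1, 3, 0, 4 — all 5 distinct ✓
Every symbol of L1 meets every symbol of L2 exactly once, so all 25 pairs are distinct (25 of 25).
Conclusion: YES.

YES


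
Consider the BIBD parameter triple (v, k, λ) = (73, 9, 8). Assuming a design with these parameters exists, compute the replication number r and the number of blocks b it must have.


Any 2-(v, k, λ) BIBD satisfies two necessary conditions:
  (i)  Each point sits in r blocks, and counting incidences through any fixed point gives r(k − 1) = λ(v − 1), so r = λ(v − 1)/(k − 1).
  (ii) Total incidences bk = vr, so b = vr/k.
Step 1: r = λ(v − 1)/(k − 1) = 8·(73 − 1)/(9 − 1) = 8·72/8 = 576/8 = 72.
Step 2: b = vr/k = 73·72/9 = 5256/9 = 584.
Check integrality: r = 72 ∈ Z ✓, b = 584 ∈ Z ✓.
(These identities are necessary conditions: they determine r and b for any design with these parameters, but do not by themselves prove that one exists.)

r = 72, b = 584.


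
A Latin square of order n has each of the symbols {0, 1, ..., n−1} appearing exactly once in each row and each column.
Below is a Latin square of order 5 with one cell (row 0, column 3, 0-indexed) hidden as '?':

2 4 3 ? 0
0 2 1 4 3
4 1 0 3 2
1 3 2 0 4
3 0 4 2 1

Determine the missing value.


Row 0 contains symbols [0, 2, 3, 4] — missing [1].
Column 3 contains symbols [0, 2, 3, 4] — missing [1].
The missing symbol must appear in both missing sets; intersection = [1].
Therefore the hidden value is 1.

Missing value = 1.


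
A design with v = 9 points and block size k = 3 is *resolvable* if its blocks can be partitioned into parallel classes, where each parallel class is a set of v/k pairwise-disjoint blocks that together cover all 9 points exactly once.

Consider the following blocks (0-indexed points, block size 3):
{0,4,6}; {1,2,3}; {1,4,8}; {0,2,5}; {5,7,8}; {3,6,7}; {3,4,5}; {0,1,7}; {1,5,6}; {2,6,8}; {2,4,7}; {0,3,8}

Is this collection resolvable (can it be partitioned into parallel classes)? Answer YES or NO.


v = 9, block size k = 3, number of blocks = 12.
For resolvability, blocks must partition into parallel classes of size v/k = 3.
Total blocks must therefore be a multiple of 3: 12 = 3·4 + 0 ⇒ divisible ✓.
Greedy packing gives 4 candidate class(es). Each should be a full parallel class (size 3, covers all 9 points).
  Class 1 (3 blocks): {0,4,6}; {1,2,3}; {5,7,8}. Points covered: [0, 1, 2, 3, 4, 5, 6, 7, 8].
  Class 2 (3 blocks): {1,4,8}; {0,2,5}; {3,6,7}. Points covered: [0, 1, 2, 3, 4, 5, 6, 7, 8].
  Class 3 (3 blocks): {3,4,5}; {0,1,7}; {2,6,8}. Points covered: [0, 1, 2, 3, 4, 5, 6, 7, 8].
  Class 4 (3 blocks): {1,5,6}; {2,4,7}; {0,3,8}. Points covered: [0, 1, 2, 3, 4, 5, 6, 7, 8].
All classes full (size 3)? YES. All classes cover every point? YES.
Resolvable? YES.

YES


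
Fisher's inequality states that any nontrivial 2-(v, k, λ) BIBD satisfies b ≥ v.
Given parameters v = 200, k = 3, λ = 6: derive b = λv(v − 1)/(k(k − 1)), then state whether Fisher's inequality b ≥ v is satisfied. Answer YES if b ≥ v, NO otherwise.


b = λv(v − 1)/(k(k − 1)) = 6·200·199/(3·2) = 238800/6 = 39800.
Compare with v = 200: b ≥ v, so Fisher's inequality holds.

YES


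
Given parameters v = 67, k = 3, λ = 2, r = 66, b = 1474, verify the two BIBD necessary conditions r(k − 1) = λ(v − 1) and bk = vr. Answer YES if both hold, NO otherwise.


Condition (i): r(k − 1) = 66·2 = 132; λ(v − 1) = 2·66 = 132. Match? YES.
Condition (ii): bk = 1474·3 = 4422; vr = 67·66 = 4422. Match? YES.
Both conditions hold? YES.

YES


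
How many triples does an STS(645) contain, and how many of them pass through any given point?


An STS(v) is a 2-(v, 3, 1) BIBD: block size k = 3, λ = 1.
Replication: r(k − 1) = λ(v − 1) ⇒ r·2 = 645 − 1 = 644 ⇒ r = 322.
Block count: b = v(v − 1)/6 = 645·644/6 = 415380/6 = 69230.
(Check via bk = vr: 69230·3 = 207690 = 645·322 = 207690 ✓.)

r = 322, b = 69230.


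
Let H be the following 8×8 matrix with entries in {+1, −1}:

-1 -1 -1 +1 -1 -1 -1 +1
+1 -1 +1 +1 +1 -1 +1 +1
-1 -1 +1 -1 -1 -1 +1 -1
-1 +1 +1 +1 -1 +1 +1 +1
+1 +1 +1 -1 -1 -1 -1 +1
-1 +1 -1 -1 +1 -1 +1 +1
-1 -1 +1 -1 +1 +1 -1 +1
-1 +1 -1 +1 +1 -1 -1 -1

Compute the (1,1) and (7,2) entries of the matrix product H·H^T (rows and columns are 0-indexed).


Row 1 of H: [1, -1, 1, 1, 1, -1, 1, 1].
Row 2 of H: [-1, -1, 1, -1, -1, -1, 1, -1].
Row 7 of H: [-1, 1, -1, 1, 1, -1, -1, -1].
(H·H^T)[1][1] = Σ_j H[1][j]·H[1][j] = (1)² + (-1)² + (1)² + (1)² + (1)² + (-1)² + (1)² + (1)² = 1 + 1 + 1 + 1 + 1 + 1 + 1 + 1 = 8.
(H·H^T)[7][2] = Σ_j H[7][j]·H[2][j] = (-1)·(-1) + (1)·(-1) + (-1)·(1) + (1)·(-1) + (1)·(-1) + (-1)·(-1) + (-1)·(1) + (-1)·(-1) = 1 + -1 + -1 + -1 + -1 + 1 + -1 + 1 = -2.
Rows 7 and 2 are not orthogonal (dot product = -2 ≠ 0), so H is not a Hadamard matrix.

(1,1) entry = 8; (7,2) entry = -2.


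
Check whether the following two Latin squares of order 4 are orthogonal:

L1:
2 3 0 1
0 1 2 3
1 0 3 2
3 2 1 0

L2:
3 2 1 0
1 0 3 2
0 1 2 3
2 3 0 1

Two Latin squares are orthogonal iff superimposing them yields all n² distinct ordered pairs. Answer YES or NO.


Form the n² = 16 superimposed pairs (L1[i][j], L2[i][j]), row by row (rows and columns indexed from 0):
row 0: (2,3) (3,2) (0,1) (1,0)
row 1: (0,1) (1,0) (2,3) (3,2)
row 2: (1,0) (0,1) (3,2) (2,3)
row 3: (3,2) (2,3) (1,0) (0,1)
Orthogonality requires all 16 pairs distinct.
But the pair (0,1) repeats: cell (0,2) has L1 = 0, L2 = 1, and cell (1,0) has L1 = 0, L2 = 1.
A repeated pair means some other pair never occurs (only 4 distinct pairs out of 16), so the squares are not orthogonal.
Conclusion: NO.

NO


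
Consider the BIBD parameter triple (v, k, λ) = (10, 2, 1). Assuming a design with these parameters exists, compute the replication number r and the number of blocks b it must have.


Any 2-(v, k, λ) BIBD satisfies two necessary conditions:
  (i)  Each point sits in r blocks, and counting incidences through any fixed point gives r(k − 1) = λ(v − 1), so r = λ(v − 1)/(k − 1).
  (ii) Total incidences bk = vr, so b = vr/k.
Step 1: r = λ(v − 1)/(k − 1) = 1·(10 − 1)/(2 − 1) = 1·9/1 = 9/1 = 9.
Step 2: b = vr/k = 10·9/2 = 90/2 = 45.
Check integrality: r = 9 ∈ Z ✓, b = 45 ∈ Z ✓.
(These identities are necessary conditions: they determine r and b for any design with these parameters, but do not by themselves prove that one exists.)

r = 9, b = 45.


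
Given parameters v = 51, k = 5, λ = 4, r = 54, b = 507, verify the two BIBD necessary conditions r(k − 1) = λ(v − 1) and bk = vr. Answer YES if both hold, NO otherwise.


Condition (i): r(k − 1) = 54·4 = 216; λ(v − 1) = 4·50 = 200. Match? NO.
Condition (ii): bk = 507·5 = 2535; vr = 51·54 = 2754. Match? NO.
Both conditions hold? NO.

NO


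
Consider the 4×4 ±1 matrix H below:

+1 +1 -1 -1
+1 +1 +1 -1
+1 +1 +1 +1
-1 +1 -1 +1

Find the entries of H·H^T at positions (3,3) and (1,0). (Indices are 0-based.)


Row 0 of H: [1, 1, -1, -1].
Row 1 of H: [1, 1, 1, -1].
Row 3 of H: [-1, 1, -1, 1].
(H·H^T)[3][3] = Σ_j H[3][j]·H[3][j] = (-1)² + (1)² + (-1)² + (1)² = 1 + 1 + 1 + 1 = 4.
(H·H^T)[1][0] = Σ_j H[1][j]·H[0][j] = (1)·(1) + (1)·(1) + (1)·(-1) + (-1)·(-1) = 1 + 1 + -1 + 1 = 2.
Rows 1 and 0 are not orthogonal (dot product = 2 ≠ 0), so H is not a Hadamard matrix.

(3,3) entry = 4; (1,0) entry = 2.


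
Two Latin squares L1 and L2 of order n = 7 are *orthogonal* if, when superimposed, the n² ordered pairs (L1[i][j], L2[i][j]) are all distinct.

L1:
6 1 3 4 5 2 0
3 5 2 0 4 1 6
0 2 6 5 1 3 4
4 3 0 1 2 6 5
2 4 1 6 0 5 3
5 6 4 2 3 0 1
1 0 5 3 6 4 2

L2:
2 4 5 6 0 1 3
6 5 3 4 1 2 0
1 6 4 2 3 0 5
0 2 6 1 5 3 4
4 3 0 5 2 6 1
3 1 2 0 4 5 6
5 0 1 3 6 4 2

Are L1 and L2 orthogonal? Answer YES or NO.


Form the n² = 49 superimposed pairs (L1[i][j], L2[i][j]), row by row (rows and columns indexed from 0):
row 0: (6,2) (1,4) (3,5) (4,6) (5,0) (2,1) (0,3)
row 1: (3,6) (5,5) (2,3) (0,4) (4,1) (1,2) (6,0)
row 2: (0,1) (2,6) (6,4) (5,2) (1,3) (3,0) (4,5)
row 3: (4,0) (3,2) (0,6) (1,1) (2,5) (6,3) (5,4)
row 4: (2,4) (4,3) (1,0) (6,5) (0,2) (5,6) (3,1)
row 5: (5,3) (6,1) (4,2) (2,0) (3,4) (0,5) (1,6)
row 6: (1,5) (0,0) (5,1) (3,3) (6,6) (4,4) (2,2)
Orthogonality requires all 49 pairs distinct.
Check by first coordinate: for each symbol s of L1, list the L2 entries in the n cells where L1 = s; they must all differ.
  L1 = 0: L2 entries (in reading order) 3, 4, 1, 6, 2, 5, 0 — all 7 distinct ✓
  L1 = 1: L2 entries (in reading order) 4, 2, 3, 1, 0, 6, 5 — all 7 distinct ✓
  L1 = 2: L2 entries (in reading order) 1, 3, 6, 5, 4, 0, 2 — all 7 distinct ✓
  L1 = 3: L2 entries (in reading order) 5, 6, 0, 2, 1, 4, 3 — all 7 distinct ✓
  L1 = 4: L2 entries (in reading order) 6, 1, 5, 0, 3, 2, 4 — all 7 distinct ✓
  L1 = 5: L2 entries (in reading order) 0, 5, 2, 4, 6, 3, 1 — all 7 distinct ✓
  L1 = 6: L2 entries (in reading order) 2, 0, 4, 3, 5, 1, 6 — all 7 distinct ✓
Every symbol of L1 meets every symbol of L2 exactly once, so all 49 pairs are distinct (49 of 49).
Conclusion: YES.

YES


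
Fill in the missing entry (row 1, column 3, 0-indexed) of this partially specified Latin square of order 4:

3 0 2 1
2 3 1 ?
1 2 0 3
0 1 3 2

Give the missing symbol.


Row 1 contains symbols [1, 2, 3] — missing [0].
Column 3 contains symbols [1, 2, 3] — missing [0].
The missing symbol must appear in both missing sets; intersection = [0].
Therefore the hidden value is 0.

Missing value = 0.


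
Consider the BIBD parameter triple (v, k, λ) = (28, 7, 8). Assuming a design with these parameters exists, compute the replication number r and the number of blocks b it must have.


Any 2-(v, k, λ) BIBD satisfies two necessary conditions:
  (i)  Each point sits in r blocks, and counting incidences through any fixed point gives r(k − 1) = λ(v − 1), so r = λ(v − 1)/(k − 1).
  (ii) Total incidences bk = vr, so b = vr/k.
Step 1: r = λ(v − 1)/(k − 1) = 8·(28 − 1)/(7 − 1) = 8·27/6 = 216/6 = 36.
Step 2: b = vr/k = 28·36/7 = 1008/7 = 144.
Check integrality: r = 36 ∈ Z ✓, b = 144 ∈ Z ✓.
(These identities are necessary conditions: they determine r and b for any design with these parameters, but do not by themselves prove that one exists.)

r = 36, b = 144.


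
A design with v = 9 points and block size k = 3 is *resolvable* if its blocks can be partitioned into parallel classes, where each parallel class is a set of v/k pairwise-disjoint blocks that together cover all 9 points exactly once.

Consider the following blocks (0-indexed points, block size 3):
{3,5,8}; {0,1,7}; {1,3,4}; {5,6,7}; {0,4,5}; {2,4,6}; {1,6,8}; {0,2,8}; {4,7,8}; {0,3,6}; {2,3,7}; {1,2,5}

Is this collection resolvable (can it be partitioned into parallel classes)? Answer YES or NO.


v = 9, block size k = 3, number of blocks = 12.
For resolvability, blocks must partition into parallel classes of size v/k = 3.
Total blocks must therefore be a multiple of 3: 12 = 3·4 + 0 ⇒ divisible ✓.
Greedy packing gives 4 candidate class(es). Each should be a full parallel class (size 3, covers all 9 points).
  Class 1 (3 blocks): {3,5,8}; {0,1,7}; {2,4,6}. Points covered: [0, 1, 2, 3, 4, 5, 6, 7, 8].
  Class 2 (3 blocks): {1,3,4}; {5,6,7}; {0,2,8}. Points covered: [0, 1, 2, 3, 4, 5, 6, 7, 8].
  Class 3 (3 blocks): {0,4,5}; {1,6,8}; {2,3,7}. Points covered: [0, 1, 2, 3, 4, 5, 6, 7, 8].
  Class 4 (3 blocks): {4,7,8}; {0,3,6}; {1,2,5}. Points covered: [0, 1, 2, 3, 4, 5, 6, 7, 8].
All classes full (size 3)? YES. All classes cover every point? YES.
Resolvable? YES.

YES


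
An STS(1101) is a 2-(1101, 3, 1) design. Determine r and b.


An STS(v) is a 2-(v, 3, 1) BIBD: block size k = 3, λ = 1.
Replication: r(k − 1) = λ(v − 1) ⇒ r·2 = 1101 − 1 = 1100 ⇒ r = 550.
Block count: b = v(v − 1)/6 = 1101·1100/6 = 1211100/6 = 201850.

r = 550, b = 201850.


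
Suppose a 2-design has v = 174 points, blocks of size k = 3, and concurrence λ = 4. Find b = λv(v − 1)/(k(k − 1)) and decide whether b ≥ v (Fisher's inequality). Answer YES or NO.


r = λ(v − 1)/(k − 1) = 4·173/2 = 346.
b = vr/k = 174·346/3 = 20068.
Fisher's inequality: b ≥ v ⇔ 20068 ≥ 174? YES.

YES


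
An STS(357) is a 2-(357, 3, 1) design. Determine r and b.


An STS(v) is a 2-(v, 3, 1) BIBD: block size k = 3, λ = 1.
Replication: r(k − 1) = λ(v − 1) ⇒ r·2 = 357 − 1 = 356 ⇒ r = 178.
Block count: b = v(v − 1)/6 = 357·356/6 = 127092/6 = 21182.
(Check via bk = vr: 21182·3 = 63546 = 357·178 = 63546 ✓.)

r = 178, b = 21182.


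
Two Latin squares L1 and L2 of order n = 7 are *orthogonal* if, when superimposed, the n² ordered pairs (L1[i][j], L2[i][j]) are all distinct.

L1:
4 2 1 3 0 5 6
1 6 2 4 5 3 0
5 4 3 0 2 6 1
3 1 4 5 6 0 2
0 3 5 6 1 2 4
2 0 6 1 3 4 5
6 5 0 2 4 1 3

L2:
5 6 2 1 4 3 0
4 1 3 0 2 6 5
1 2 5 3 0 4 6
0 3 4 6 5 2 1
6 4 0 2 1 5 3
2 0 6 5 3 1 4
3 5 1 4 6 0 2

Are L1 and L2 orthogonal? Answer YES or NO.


Form the n² = 49 superimposed pairs (L1[i][j], L2[i][j]), row by row (rows and columns indexed from 0):
row 0: (4,5) (2,6) (1,2) (3,1) (0,4) (5,3) (6,0)
row 1: (1,4) (6,1) (2,3) (4,0) (5,2) (3,6) (0,5)
row 2: (5,1) (4,2) (3,5) (0,3) (2,0) (6,4) (1,6)
row 3: (3,0) (1,3) (4,4) (5,6) (6,5) (0,2) (2,1)
row 4: (0,6) (3,4) (5,0) (6,2) (1,1) (2,5) (4,3)
row 5: (2,2) (0,0) (6,6) (1,5) (3,3) (4,1) (5,4)
row 6: (6,3) (5,5) (0,1) (2,4) (4,6) (1,0) (3,2)
Orthogonality requires all 49 pairs distinct.
Check by first coordinate: for each symbol s of L1, list the L2 entries in the n cells where L1 = s; they must all differ.
  L1 = 0: L2 entries (in reading order) 4, 5, 3, 2, 6, 0, 1 — all 7 distinct ✓
  L1 = 1: L2 entries (in reading order) 2, 4, 6, 3, 1, 5, 0 — all 7 distinct ✓
  L1 = 2: L2 entries (in reading order) 6, 3, 0, 1, 5, 2, 4 — all 7 distinct ✓
  L1 = 3: L2 entries (in reading order) 1, 6, 5, 0, 4, 3, 2 — all 7 distinct ✓
  L1 = 4: L2 entries (in reading order) 5, 0, 2, 4, 3, 1, 6 — all 7 distinct ✓
  L1 = 5: L2 entries (in reading order) 3, 2, 1, 6, 0, 4, 5 — all 7 distinct ✓
  L1 = 6: L2 entries (in reading order) 0, 1, 4, 5, 2, 6, 3 — all 7 distinct ✓
Every symbol of L1 meets every symbol of L2 exactly once, so all 49 pairs are distinct (49 of 49).
Conclusion: YES.

YES


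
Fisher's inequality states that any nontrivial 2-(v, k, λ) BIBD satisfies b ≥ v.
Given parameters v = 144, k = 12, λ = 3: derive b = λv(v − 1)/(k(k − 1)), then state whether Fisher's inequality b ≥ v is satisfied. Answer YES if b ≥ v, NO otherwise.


b = λv(v − 1)/(k(k − 1)) = 3·144·143/(12·11) = 61776/132 = 468.
Compare with v = 144: b ≥ v, so Fisher's inequality holds.

YES


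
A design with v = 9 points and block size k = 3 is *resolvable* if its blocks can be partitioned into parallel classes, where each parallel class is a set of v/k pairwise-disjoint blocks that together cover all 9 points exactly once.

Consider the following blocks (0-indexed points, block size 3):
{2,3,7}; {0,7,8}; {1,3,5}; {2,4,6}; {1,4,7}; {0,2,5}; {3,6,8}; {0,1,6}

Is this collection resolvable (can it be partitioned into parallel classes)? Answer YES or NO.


v = 9, block size k = 3, number of blocks = 8.
For resolvability, blocks must partition into parallel classes of size v/k = 3.
Total blocks must therefore be a multiple of 3: 8 = 3·2 + 2 ⇒ not divisible ✗.
Resolvable? NO.

NO
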